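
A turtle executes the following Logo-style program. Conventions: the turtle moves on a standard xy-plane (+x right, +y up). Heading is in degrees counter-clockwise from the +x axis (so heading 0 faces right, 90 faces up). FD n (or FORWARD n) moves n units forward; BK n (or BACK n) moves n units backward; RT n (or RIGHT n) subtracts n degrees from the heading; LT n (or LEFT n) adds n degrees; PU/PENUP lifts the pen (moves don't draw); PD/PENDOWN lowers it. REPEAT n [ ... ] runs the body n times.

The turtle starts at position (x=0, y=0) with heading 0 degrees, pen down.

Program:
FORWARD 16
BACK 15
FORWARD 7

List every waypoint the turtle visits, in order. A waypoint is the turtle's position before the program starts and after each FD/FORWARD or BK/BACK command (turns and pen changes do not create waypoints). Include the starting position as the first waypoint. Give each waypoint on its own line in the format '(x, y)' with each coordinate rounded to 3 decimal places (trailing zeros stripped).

Answer: (0, 0)
(16, 0)
(1, 0)
(8, 0)

Derivation:
Executing turtle program step by step:
Start: pos=(0,0), heading=0, pen down
FD 16: (0,0) -> (16,0) [heading=0, draw]
BK 15: (16,0) -> (1,0) [heading=0, draw]
FD 7: (1,0) -> (8,0) [heading=0, draw]
Final: pos=(8,0), heading=0, 3 segment(s) drawn
Waypoints (4 total):
(0, 0)
(16, 0)
(1, 0)
(8, 0)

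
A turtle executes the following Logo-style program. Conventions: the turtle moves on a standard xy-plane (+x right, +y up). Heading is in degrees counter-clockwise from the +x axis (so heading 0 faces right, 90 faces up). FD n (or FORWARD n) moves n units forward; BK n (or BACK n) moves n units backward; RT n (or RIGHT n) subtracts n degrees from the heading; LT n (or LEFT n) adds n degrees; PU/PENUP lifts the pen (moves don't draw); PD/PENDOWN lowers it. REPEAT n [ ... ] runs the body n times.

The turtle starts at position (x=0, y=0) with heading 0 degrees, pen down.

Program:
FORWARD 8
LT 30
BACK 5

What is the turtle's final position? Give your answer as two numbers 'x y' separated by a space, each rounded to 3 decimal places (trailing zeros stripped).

Executing turtle program step by step:
Start: pos=(0,0), heading=0, pen down
FD 8: (0,0) -> (8,0) [heading=0, draw]
LT 30: heading 0 -> 30
BK 5: (8,0) -> (3.67,-2.5) [heading=30, draw]
Final: pos=(3.67,-2.5), heading=30, 2 segment(s) drawn

Answer: 3.67 -2.5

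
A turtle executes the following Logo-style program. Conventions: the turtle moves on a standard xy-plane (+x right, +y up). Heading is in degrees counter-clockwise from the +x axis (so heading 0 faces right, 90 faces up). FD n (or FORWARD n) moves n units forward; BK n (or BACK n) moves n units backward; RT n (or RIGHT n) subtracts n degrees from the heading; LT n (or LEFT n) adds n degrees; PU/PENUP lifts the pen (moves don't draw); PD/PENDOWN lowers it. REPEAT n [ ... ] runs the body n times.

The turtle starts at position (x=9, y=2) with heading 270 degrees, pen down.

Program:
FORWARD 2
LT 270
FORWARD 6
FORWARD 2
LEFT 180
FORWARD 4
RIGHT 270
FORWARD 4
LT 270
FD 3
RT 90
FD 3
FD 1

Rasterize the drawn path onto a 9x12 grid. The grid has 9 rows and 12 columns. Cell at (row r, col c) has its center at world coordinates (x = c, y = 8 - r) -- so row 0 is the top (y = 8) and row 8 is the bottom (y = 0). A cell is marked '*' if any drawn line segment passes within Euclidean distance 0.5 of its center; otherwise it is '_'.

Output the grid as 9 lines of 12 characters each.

Answer: ____________
____________
____________
____________
_____****___
_____*__*___
_____*__**__
_____*__**__
_*********__

Derivation:
Segment 0: (9,2) -> (9,0)
Segment 1: (9,0) -> (3,0)
Segment 2: (3,0) -> (1,0)
Segment 3: (1,0) -> (5,0)
Segment 4: (5,0) -> (5,4)
Segment 5: (5,4) -> (8,4)
Segment 6: (8,4) -> (8,1)
Segment 7: (8,1) -> (8,-0)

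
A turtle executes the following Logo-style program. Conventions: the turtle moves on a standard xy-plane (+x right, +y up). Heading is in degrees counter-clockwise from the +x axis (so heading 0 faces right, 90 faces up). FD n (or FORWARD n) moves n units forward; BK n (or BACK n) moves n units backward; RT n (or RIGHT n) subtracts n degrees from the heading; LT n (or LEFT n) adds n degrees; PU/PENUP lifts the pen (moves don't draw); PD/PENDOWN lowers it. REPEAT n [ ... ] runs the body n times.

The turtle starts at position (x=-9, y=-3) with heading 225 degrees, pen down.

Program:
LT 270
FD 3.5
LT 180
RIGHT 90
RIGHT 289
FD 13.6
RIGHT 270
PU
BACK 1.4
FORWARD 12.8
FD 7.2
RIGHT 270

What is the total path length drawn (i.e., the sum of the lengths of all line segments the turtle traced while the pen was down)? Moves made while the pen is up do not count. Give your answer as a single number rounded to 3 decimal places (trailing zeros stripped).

Executing turtle program step by step:
Start: pos=(-9,-3), heading=225, pen down
LT 270: heading 225 -> 135
FD 3.5: (-9,-3) -> (-11.475,-0.525) [heading=135, draw]
LT 180: heading 135 -> 315
RT 90: heading 315 -> 225
RT 289: heading 225 -> 296
FD 13.6: (-11.475,-0.525) -> (-5.513,-12.749) [heading=296, draw]
RT 270: heading 296 -> 26
PU: pen up
BK 1.4: (-5.513,-12.749) -> (-6.771,-13.362) [heading=26, move]
FD 12.8: (-6.771,-13.362) -> (4.733,-7.751) [heading=26, move]
FD 7.2: (4.733,-7.751) -> (11.205,-4.595) [heading=26, move]
RT 270: heading 26 -> 116
Final: pos=(11.205,-4.595), heading=116, 2 segment(s) drawn

Segment lengths:
  seg 1: (-9,-3) -> (-11.475,-0.525), length = 3.5
  seg 2: (-11.475,-0.525) -> (-5.513,-12.749), length = 13.6
Total = 17.1

Answer: 17.1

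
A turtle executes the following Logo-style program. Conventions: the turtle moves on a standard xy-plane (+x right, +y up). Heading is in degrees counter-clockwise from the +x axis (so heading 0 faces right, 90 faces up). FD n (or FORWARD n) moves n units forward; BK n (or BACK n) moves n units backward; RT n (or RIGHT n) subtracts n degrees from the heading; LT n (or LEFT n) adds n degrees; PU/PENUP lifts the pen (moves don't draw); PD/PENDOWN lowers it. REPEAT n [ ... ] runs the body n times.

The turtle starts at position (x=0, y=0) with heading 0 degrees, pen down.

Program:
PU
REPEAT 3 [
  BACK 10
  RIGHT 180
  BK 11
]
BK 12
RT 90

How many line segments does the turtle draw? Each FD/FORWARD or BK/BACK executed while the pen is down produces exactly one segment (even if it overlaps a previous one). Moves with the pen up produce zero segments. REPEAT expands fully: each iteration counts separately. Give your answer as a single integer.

Executing turtle program step by step:
Start: pos=(0,0), heading=0, pen down
PU: pen up
REPEAT 3 [
  -- iteration 1/3 --
  BK 10: (0,0) -> (-10,0) [heading=0, move]
  RT 180: heading 0 -> 180
  BK 11: (-10,0) -> (1,0) [heading=180, move]
  -- iteration 2/3 --
  BK 10: (1,0) -> (11,0) [heading=180, move]
  RT 180: heading 180 -> 0
  BK 11: (11,0) -> (0,0) [heading=0, move]
  -- iteration 3/3 --
  BK 10: (0,0) -> (-10,0) [heading=0, move]
  RT 180: heading 0 -> 180
  BK 11: (-10,0) -> (1,0) [heading=180, move]
]
BK 12: (1,0) -> (13,0) [heading=180, move]
RT 90: heading 180 -> 90
Final: pos=(13,0), heading=90, 0 segment(s) drawn
Segments drawn: 0

Answer: 0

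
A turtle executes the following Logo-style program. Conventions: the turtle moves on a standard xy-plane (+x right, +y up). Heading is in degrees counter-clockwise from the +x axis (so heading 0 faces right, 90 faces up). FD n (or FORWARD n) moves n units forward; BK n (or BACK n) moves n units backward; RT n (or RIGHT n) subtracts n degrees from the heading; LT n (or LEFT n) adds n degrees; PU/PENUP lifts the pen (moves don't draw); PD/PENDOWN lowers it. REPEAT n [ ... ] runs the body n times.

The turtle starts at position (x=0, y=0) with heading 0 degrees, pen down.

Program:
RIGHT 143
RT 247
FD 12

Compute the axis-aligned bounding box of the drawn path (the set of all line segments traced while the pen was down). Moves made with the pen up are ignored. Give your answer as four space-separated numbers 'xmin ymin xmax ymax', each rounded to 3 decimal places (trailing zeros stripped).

Answer: 0 -6 10.392 0

Derivation:
Executing turtle program step by step:
Start: pos=(0,0), heading=0, pen down
RT 143: heading 0 -> 217
RT 247: heading 217 -> 330
FD 12: (0,0) -> (10.392,-6) [heading=330, draw]
Final: pos=(10.392,-6), heading=330, 1 segment(s) drawn

Segment endpoints: x in {0, 10.392}, y in {-6, 0}
xmin=0, ymin=-6, xmax=10.392, ymax=0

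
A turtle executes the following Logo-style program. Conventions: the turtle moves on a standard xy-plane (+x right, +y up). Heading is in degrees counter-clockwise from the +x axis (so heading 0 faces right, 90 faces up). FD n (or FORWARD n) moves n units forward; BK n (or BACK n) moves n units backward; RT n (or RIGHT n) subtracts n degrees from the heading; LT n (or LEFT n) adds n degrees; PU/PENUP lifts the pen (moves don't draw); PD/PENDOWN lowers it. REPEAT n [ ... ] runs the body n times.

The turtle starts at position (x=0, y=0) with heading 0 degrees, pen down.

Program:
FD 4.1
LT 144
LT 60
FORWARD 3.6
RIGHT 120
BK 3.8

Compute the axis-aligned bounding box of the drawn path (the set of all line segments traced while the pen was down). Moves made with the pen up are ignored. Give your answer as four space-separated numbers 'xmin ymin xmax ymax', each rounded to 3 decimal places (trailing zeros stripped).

Executing turtle program step by step:
Start: pos=(0,0), heading=0, pen down
FD 4.1: (0,0) -> (4.1,0) [heading=0, draw]
LT 144: heading 0 -> 144
LT 60: heading 144 -> 204
FD 3.6: (4.1,0) -> (0.811,-1.464) [heading=204, draw]
RT 120: heading 204 -> 84
BK 3.8: (0.811,-1.464) -> (0.414,-5.243) [heading=84, draw]
Final: pos=(0.414,-5.243), heading=84, 3 segment(s) drawn

Segment endpoints: x in {0, 0.414, 0.811, 4.1}, y in {-5.243, -1.464, 0}
xmin=0, ymin=-5.243, xmax=4.1, ymax=0

Answer: 0 -5.243 4.1 0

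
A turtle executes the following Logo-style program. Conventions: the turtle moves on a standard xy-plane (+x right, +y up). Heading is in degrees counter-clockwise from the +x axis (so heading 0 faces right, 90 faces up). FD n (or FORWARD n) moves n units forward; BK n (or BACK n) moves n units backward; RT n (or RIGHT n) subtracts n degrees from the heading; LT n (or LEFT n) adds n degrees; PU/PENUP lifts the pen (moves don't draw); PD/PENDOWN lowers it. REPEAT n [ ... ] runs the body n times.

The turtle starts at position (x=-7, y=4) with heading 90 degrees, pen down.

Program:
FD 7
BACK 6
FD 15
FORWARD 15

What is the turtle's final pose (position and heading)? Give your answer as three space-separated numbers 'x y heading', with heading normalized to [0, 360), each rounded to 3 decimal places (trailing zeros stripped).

Executing turtle program step by step:
Start: pos=(-7,4), heading=90, pen down
FD 7: (-7,4) -> (-7,11) [heading=90, draw]
BK 6: (-7,11) -> (-7,5) [heading=90, draw]
FD 15: (-7,5) -> (-7,20) [heading=90, draw]
FD 15: (-7,20) -> (-7,35) [heading=90, draw]
Final: pos=(-7,35), heading=90, 4 segment(s) drawn

Answer: -7 35 90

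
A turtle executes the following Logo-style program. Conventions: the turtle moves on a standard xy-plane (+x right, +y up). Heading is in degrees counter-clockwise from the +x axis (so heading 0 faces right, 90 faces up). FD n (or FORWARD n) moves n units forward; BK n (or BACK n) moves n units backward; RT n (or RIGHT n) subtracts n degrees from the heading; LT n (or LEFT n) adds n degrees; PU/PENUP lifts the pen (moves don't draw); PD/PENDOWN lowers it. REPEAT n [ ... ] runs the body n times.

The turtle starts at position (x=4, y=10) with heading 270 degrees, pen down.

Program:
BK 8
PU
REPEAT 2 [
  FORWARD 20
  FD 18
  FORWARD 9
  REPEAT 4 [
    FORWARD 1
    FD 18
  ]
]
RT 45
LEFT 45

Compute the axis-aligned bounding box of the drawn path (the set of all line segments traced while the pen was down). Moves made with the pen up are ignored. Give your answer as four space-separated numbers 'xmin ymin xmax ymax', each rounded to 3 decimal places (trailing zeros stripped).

Answer: 4 10 4 18

Derivation:
Executing turtle program step by step:
Start: pos=(4,10), heading=270, pen down
BK 8: (4,10) -> (4,18) [heading=270, draw]
PU: pen up
REPEAT 2 [
  -- iteration 1/2 --
  FD 20: (4,18) -> (4,-2) [heading=270, move]
  FD 18: (4,-2) -> (4,-20) [heading=270, move]
  FD 9: (4,-20) -> (4,-29) [heading=270, move]
  REPEAT 4 [
    -- iteration 1/4 --
    FD 1: (4,-29) -> (4,-30) [heading=270, move]
    FD 18: (4,-30) -> (4,-48) [heading=270, move]
    -- iteration 2/4 --
    FD 1: (4,-48) -> (4,-49) [heading=270, move]
    FD 18: (4,-49) -> (4,-67) [heading=270, move]
    -- iteration 3/4 --
    FD 1: (4,-67) -> (4,-68) [heading=270, move]
    FD 18: (4,-68) -> (4,-86) [heading=270, move]
    -- iteration 4/4 --
    FD 1: (4,-86) -> (4,-87) [heading=270, move]
    FD 18: (4,-87) -> (4,-105) [heading=270, move]
  ]
  -- iteration 2/2 --
  FD 20: (4,-105) -> (4,-125) [heading=270, move]
  FD 18: (4,-125) -> (4,-143) [heading=270, move]
  FD 9: (4,-143) -> (4,-152) [heading=270, move]
  REPEAT 4 [
    -- iteration 1/4 --
    FD 1: (4,-152) -> (4,-153) [heading=270, move]
    FD 18: (4,-153) -> (4,-171) [heading=270, move]
    -- iteration 2/4 --
    FD 1: (4,-171) -> (4,-172) [heading=270, move]
    FD 18: (4,-172) -> (4,-190) [heading=270, move]
    -- iteration 3/4 --
    FD 1: (4,-190) -> (4,-191) [heading=270, move]
    FD 18: (4,-191) -> (4,-209) [heading=270, move]
    -- iteration 4/4 --
    FD 1: (4,-209) -> (4,-210) [heading=270, move]
    FD 18: (4,-210) -> (4,-228) [heading=270, move]
  ]
]
RT 45: heading 270 -> 225
LT 45: heading 225 -> 270
Final: pos=(4,-228), heading=270, 1 segment(s) drawn

Segment endpoints: x in {4, 4}, y in {10, 18}
xmin=4, ymin=10, xmax=4, ymax=18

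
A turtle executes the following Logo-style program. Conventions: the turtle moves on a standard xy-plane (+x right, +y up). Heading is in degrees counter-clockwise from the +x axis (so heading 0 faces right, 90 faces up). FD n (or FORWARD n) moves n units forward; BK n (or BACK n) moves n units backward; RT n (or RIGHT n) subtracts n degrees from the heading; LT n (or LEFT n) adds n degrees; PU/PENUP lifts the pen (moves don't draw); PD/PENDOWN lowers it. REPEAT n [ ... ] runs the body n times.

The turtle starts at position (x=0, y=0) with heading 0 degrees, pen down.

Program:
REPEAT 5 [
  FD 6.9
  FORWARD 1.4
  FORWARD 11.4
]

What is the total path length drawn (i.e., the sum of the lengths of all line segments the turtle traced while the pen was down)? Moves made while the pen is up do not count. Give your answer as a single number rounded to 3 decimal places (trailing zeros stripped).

Executing turtle program step by step:
Start: pos=(0,0), heading=0, pen down
REPEAT 5 [
  -- iteration 1/5 --
  FD 6.9: (0,0) -> (6.9,0) [heading=0, draw]
  FD 1.4: (6.9,0) -> (8.3,0) [heading=0, draw]
  FD 11.4: (8.3,0) -> (19.7,0) [heading=0, draw]
  -- iteration 2/5 --
  FD 6.9: (19.7,0) -> (26.6,0) [heading=0, draw]
  FD 1.4: (26.6,0) -> (28,0) [heading=0, draw]
  FD 11.4: (28,0) -> (39.4,0) [heading=0, draw]
  -- iteration 3/5 --
  FD 6.9: (39.4,0) -> (46.3,0) [heading=0, draw]
  FD 1.4: (46.3,0) -> (47.7,0) [heading=0, draw]
  FD 11.4: (47.7,0) -> (59.1,0) [heading=0, draw]
  -- iteration 4/5 --
  FD 6.9: (59.1,0) -> (66,0) [heading=0, draw]
  FD 1.4: (66,0) -> (67.4,0) [heading=0, draw]
  FD 11.4: (67.4,0) -> (78.8,0) [heading=0, draw]
  -- iteration 5/5 --
  FD 6.9: (78.8,0) -> (85.7,0) [heading=0, draw]
  FD 1.4: (85.7,0) -> (87.1,0) [heading=0, draw]
  FD 11.4: (87.1,0) -> (98.5,0) [heading=0, draw]
]
Final: pos=(98.5,0), heading=0, 15 segment(s) drawn

Segment lengths:
  seg 1: (0,0) -> (6.9,0), length = 6.9
  seg 2: (6.9,0) -> (8.3,0), length = 1.4
  seg 3: (8.3,0) -> (19.7,0), length = 11.4
  seg 4: (19.7,0) -> (26.6,0), length = 6.9
  seg 5: (26.6,0) -> (28,0), length = 1.4
  seg 6: (28,0) -> (39.4,0), length = 11.4
  seg 7: (39.4,0) -> (46.3,0), length = 6.9
  seg 8: (46.3,0) -> (47.7,0), length = 1.4
  seg 9: (47.7,0) -> (59.1,0), length = 11.4
  seg 10: (59.1,0) -> (66,0), length = 6.9
  seg 11: (66,0) -> (67.4,0), length = 1.4
  seg 12: (67.4,0) -> (78.8,0), length = 11.4
  seg 13: (78.8,0) -> (85.7,0), length = 6.9
  seg 14: (85.7,0) -> (87.1,0), length = 1.4
  seg 15: (87.1,0) -> (98.5,0), length = 11.4
Total = 98.5

Answer: 98.5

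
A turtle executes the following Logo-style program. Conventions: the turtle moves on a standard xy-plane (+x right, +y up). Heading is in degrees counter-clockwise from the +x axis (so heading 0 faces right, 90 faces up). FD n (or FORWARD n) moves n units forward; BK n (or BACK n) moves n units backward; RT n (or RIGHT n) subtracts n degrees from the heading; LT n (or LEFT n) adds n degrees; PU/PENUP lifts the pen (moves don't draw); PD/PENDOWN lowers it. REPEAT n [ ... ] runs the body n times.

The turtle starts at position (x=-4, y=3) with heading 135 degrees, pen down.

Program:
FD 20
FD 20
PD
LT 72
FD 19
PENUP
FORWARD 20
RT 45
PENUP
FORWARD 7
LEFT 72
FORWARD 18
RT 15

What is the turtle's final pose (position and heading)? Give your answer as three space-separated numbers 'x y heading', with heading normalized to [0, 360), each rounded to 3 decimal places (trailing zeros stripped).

Executing turtle program step by step:
Start: pos=(-4,3), heading=135, pen down
FD 20: (-4,3) -> (-18.142,17.142) [heading=135, draw]
FD 20: (-18.142,17.142) -> (-32.284,31.284) [heading=135, draw]
PD: pen down
LT 72: heading 135 -> 207
FD 19: (-32.284,31.284) -> (-49.213,22.658) [heading=207, draw]
PU: pen up
FD 20: (-49.213,22.658) -> (-67.034,13.579) [heading=207, move]
RT 45: heading 207 -> 162
PU: pen up
FD 7: (-67.034,13.579) -> (-73.691,15.742) [heading=162, move]
LT 72: heading 162 -> 234
FD 18: (-73.691,15.742) -> (-84.271,1.179) [heading=234, move]
RT 15: heading 234 -> 219
Final: pos=(-84.271,1.179), heading=219, 3 segment(s) drawn

Answer: -84.271 1.179 219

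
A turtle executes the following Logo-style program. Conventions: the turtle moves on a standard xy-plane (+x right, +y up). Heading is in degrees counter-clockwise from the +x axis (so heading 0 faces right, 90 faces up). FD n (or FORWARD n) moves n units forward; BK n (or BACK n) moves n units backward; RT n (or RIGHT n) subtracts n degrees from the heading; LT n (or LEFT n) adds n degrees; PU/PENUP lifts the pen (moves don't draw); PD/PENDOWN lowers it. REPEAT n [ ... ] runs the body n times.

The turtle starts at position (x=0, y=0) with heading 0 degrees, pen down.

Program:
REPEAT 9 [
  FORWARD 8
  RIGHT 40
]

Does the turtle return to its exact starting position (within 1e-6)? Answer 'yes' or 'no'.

Executing turtle program step by step:
Start: pos=(0,0), heading=0, pen down
REPEAT 9 [
  -- iteration 1/9 --
  FD 8: (0,0) -> (8,0) [heading=0, draw]
  RT 40: heading 0 -> 320
  -- iteration 2/9 --
  FD 8: (8,0) -> (14.128,-5.142) [heading=320, draw]
  RT 40: heading 320 -> 280
  -- iteration 3/9 --
  FD 8: (14.128,-5.142) -> (15.518,-13.021) [heading=280, draw]
  RT 40: heading 280 -> 240
  -- iteration 4/9 --
  FD 8: (15.518,-13.021) -> (11.518,-19.949) [heading=240, draw]
  RT 40: heading 240 -> 200
  -- iteration 5/9 --
  FD 8: (11.518,-19.949) -> (4,-22.685) [heading=200, draw]
  RT 40: heading 200 -> 160
  -- iteration 6/9 --
  FD 8: (4,-22.685) -> (-3.518,-19.949) [heading=160, draw]
  RT 40: heading 160 -> 120
  -- iteration 7/9 --
  FD 8: (-3.518,-19.949) -> (-7.518,-13.021) [heading=120, draw]
  RT 40: heading 120 -> 80
  -- iteration 8/9 --
  FD 8: (-7.518,-13.021) -> (-6.128,-5.142) [heading=80, draw]
  RT 40: heading 80 -> 40
  -- iteration 9/9 --
  FD 8: (-6.128,-5.142) -> (0,0) [heading=40, draw]
  RT 40: heading 40 -> 0
]
Final: pos=(0,0), heading=0, 9 segment(s) drawn

Start position: (0, 0)
Final position: (0, 0)
Distance = 0; < 1e-6 -> CLOSED

Answer: yes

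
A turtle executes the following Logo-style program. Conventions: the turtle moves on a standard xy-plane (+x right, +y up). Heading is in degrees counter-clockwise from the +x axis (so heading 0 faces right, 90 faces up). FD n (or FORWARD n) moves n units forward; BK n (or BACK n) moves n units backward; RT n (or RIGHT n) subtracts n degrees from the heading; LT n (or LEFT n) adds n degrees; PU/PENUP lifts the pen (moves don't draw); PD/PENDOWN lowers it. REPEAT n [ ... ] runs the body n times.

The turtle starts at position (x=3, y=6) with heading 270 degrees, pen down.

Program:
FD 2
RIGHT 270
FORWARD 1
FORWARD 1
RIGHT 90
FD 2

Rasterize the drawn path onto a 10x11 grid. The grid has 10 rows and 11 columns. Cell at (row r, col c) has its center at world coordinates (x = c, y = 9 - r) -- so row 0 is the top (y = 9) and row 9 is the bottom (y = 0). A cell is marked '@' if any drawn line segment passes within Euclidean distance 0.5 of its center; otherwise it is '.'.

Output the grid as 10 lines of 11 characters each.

Segment 0: (3,6) -> (3,4)
Segment 1: (3,4) -> (4,4)
Segment 2: (4,4) -> (5,4)
Segment 3: (5,4) -> (5,2)

Answer: ...........
...........
...........
...@.......
...@.......
...@@@.....
.....@.....
.....@.....
...........
...........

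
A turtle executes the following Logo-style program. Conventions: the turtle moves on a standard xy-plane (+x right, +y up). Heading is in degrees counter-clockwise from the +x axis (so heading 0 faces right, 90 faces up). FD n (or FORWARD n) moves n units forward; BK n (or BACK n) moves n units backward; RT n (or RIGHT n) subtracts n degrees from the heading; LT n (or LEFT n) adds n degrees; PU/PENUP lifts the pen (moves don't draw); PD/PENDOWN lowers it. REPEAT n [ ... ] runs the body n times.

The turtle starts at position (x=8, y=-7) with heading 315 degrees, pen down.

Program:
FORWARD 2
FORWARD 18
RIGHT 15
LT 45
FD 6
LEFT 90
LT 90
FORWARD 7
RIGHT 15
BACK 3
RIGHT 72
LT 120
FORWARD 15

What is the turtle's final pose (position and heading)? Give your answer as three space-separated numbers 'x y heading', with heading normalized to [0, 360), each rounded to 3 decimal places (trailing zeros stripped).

Executing turtle program step by step:
Start: pos=(8,-7), heading=315, pen down
FD 2: (8,-7) -> (9.414,-8.414) [heading=315, draw]
FD 18: (9.414,-8.414) -> (22.142,-21.142) [heading=315, draw]
RT 15: heading 315 -> 300
LT 45: heading 300 -> 345
FD 6: (22.142,-21.142) -> (27.938,-22.695) [heading=345, draw]
LT 90: heading 345 -> 75
LT 90: heading 75 -> 165
FD 7: (27.938,-22.695) -> (21.176,-20.883) [heading=165, draw]
RT 15: heading 165 -> 150
BK 3: (21.176,-20.883) -> (23.774,-22.383) [heading=150, draw]
RT 72: heading 150 -> 78
LT 120: heading 78 -> 198
FD 15: (23.774,-22.383) -> (9.508,-27.019) [heading=198, draw]
Final: pos=(9.508,-27.019), heading=198, 6 segment(s) drawn

Answer: 9.508 -27.019 198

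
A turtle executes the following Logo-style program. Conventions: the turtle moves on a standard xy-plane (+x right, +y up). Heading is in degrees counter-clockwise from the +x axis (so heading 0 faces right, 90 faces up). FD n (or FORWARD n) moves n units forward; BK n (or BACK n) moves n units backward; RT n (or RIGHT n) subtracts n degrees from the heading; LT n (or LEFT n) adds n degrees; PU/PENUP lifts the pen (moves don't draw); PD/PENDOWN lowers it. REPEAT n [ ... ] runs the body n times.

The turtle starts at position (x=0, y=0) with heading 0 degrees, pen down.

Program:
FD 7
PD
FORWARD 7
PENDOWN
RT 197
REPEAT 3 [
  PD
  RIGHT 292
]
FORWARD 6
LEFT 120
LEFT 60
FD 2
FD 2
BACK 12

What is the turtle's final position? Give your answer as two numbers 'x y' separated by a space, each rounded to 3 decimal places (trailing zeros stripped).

Answer: 27.896 1.706

Derivation:
Executing turtle program step by step:
Start: pos=(0,0), heading=0, pen down
FD 7: (0,0) -> (7,0) [heading=0, draw]
PD: pen down
FD 7: (7,0) -> (14,0) [heading=0, draw]
PD: pen down
RT 197: heading 0 -> 163
REPEAT 3 [
  -- iteration 1/3 --
  PD: pen down
  RT 292: heading 163 -> 231
  -- iteration 2/3 --
  PD: pen down
  RT 292: heading 231 -> 299
  -- iteration 3/3 --
  PD: pen down
  RT 292: heading 299 -> 7
]
FD 6: (14,0) -> (19.955,0.731) [heading=7, draw]
LT 120: heading 7 -> 127
LT 60: heading 127 -> 187
FD 2: (19.955,0.731) -> (17.97,0.487) [heading=187, draw]
FD 2: (17.97,0.487) -> (15.985,0.244) [heading=187, draw]
BK 12: (15.985,0.244) -> (27.896,1.706) [heading=187, draw]
Final: pos=(27.896,1.706), heading=187, 6 segment(s) drawn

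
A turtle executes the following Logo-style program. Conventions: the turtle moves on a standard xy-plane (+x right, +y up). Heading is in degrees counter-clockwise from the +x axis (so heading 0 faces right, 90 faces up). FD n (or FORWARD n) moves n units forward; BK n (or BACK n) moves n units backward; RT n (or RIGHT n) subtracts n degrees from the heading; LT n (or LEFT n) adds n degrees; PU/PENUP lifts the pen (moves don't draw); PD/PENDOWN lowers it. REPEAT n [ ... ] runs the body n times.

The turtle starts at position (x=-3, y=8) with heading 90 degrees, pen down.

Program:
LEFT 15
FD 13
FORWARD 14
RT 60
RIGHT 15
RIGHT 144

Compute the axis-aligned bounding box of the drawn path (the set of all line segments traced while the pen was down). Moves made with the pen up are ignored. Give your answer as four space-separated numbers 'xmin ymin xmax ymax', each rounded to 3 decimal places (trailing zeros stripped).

Executing turtle program step by step:
Start: pos=(-3,8), heading=90, pen down
LT 15: heading 90 -> 105
FD 13: (-3,8) -> (-6.365,20.557) [heading=105, draw]
FD 14: (-6.365,20.557) -> (-9.988,34.08) [heading=105, draw]
RT 60: heading 105 -> 45
RT 15: heading 45 -> 30
RT 144: heading 30 -> 246
Final: pos=(-9.988,34.08), heading=246, 2 segment(s) drawn

Segment endpoints: x in {-9.988, -6.365, -3}, y in {8, 20.557, 34.08}
xmin=-9.988, ymin=8, xmax=-3, ymax=34.08

Answer: -9.988 8 -3 34.08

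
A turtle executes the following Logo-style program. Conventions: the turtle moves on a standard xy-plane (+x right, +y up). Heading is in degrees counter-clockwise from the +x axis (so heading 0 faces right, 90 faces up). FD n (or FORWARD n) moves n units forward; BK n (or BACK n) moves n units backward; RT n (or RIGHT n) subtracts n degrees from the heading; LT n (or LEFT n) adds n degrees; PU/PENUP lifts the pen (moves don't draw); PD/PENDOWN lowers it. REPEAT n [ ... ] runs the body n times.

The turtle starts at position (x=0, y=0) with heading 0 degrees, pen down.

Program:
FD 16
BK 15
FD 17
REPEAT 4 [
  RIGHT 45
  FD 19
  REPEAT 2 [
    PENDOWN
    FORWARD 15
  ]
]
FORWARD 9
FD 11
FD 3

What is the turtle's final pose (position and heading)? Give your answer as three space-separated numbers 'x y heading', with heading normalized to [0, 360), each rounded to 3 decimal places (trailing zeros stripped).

Executing turtle program step by step:
Start: pos=(0,0), heading=0, pen down
FD 16: (0,0) -> (16,0) [heading=0, draw]
BK 15: (16,0) -> (1,0) [heading=0, draw]
FD 17: (1,0) -> (18,0) [heading=0, draw]
REPEAT 4 [
  -- iteration 1/4 --
  RT 45: heading 0 -> 315
  FD 19: (18,0) -> (31.435,-13.435) [heading=315, draw]
  REPEAT 2 [
    -- iteration 1/2 --
    PD: pen down
    FD 15: (31.435,-13.435) -> (42.042,-24.042) [heading=315, draw]
    -- iteration 2/2 --
    PD: pen down
    FD 15: (42.042,-24.042) -> (52.648,-34.648) [heading=315, draw]
  ]
  -- iteration 2/4 --
  RT 45: heading 315 -> 270
  FD 19: (52.648,-34.648) -> (52.648,-53.648) [heading=270, draw]
  REPEAT 2 [
    -- iteration 1/2 --
    PD: pen down
    FD 15: (52.648,-53.648) -> (52.648,-68.648) [heading=270, draw]
    -- iteration 2/2 --
    PD: pen down
    FD 15: (52.648,-68.648) -> (52.648,-83.648) [heading=270, draw]
  ]
  -- iteration 3/4 --
  RT 45: heading 270 -> 225
  FD 19: (52.648,-83.648) -> (39.213,-97.083) [heading=225, draw]
  REPEAT 2 [
    -- iteration 1/2 --
    PD: pen down
    FD 15: (39.213,-97.083) -> (28.607,-107.69) [heading=225, draw]
    -- iteration 2/2 --
    PD: pen down
    FD 15: (28.607,-107.69) -> (18,-118.296) [heading=225, draw]
  ]
  -- iteration 4/4 --
  RT 45: heading 225 -> 180
  FD 19: (18,-118.296) -> (-1,-118.296) [heading=180, draw]
  REPEAT 2 [
    -- iteration 1/2 --
    PD: pen down
    FD 15: (-1,-118.296) -> (-16,-118.296) [heading=180, draw]
    -- iteration 2/2 --
    PD: pen down
    FD 15: (-16,-118.296) -> (-31,-118.296) [heading=180, draw]
  ]
]
FD 9: (-31,-118.296) -> (-40,-118.296) [heading=180, draw]
FD 11: (-40,-118.296) -> (-51,-118.296) [heading=180, draw]
FD 3: (-51,-118.296) -> (-54,-118.296) [heading=180, draw]
Final: pos=(-54,-118.296), heading=180, 18 segment(s) drawn

Answer: -54 -118.296 180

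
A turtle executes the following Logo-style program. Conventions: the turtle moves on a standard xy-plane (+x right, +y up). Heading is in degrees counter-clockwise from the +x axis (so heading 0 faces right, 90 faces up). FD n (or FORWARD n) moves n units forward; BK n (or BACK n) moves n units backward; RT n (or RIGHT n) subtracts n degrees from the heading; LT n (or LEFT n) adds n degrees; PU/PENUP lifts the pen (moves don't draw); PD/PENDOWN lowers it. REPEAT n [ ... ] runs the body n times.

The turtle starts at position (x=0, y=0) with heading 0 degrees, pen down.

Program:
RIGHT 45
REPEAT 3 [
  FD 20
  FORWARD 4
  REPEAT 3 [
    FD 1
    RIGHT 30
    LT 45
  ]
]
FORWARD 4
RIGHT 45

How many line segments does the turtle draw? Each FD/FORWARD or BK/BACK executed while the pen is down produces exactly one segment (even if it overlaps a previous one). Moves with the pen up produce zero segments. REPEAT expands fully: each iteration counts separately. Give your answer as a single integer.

Executing turtle program step by step:
Start: pos=(0,0), heading=0, pen down
RT 45: heading 0 -> 315
REPEAT 3 [
  -- iteration 1/3 --
  FD 20: (0,0) -> (14.142,-14.142) [heading=315, draw]
  FD 4: (14.142,-14.142) -> (16.971,-16.971) [heading=315, draw]
  REPEAT 3 [
    -- iteration 1/3 --
    FD 1: (16.971,-16.971) -> (17.678,-17.678) [heading=315, draw]
    RT 30: heading 315 -> 285
    LT 45: heading 285 -> 330
    -- iteration 2/3 --
    FD 1: (17.678,-17.678) -> (18.544,-18.178) [heading=330, draw]
    RT 30: heading 330 -> 300
    LT 45: heading 300 -> 345
    -- iteration 3/3 --
    FD 1: (18.544,-18.178) -> (19.51,-18.436) [heading=345, draw]
    RT 30: heading 345 -> 315
    LT 45: heading 315 -> 0
  ]
  -- iteration 2/3 --
  FD 20: (19.51,-18.436) -> (39.51,-18.436) [heading=0, draw]
  FD 4: (39.51,-18.436) -> (43.51,-18.436) [heading=0, draw]
  REPEAT 3 [
    -- iteration 1/3 --
    FD 1: (43.51,-18.436) -> (44.51,-18.436) [heading=0, draw]
    RT 30: heading 0 -> 330
    LT 45: heading 330 -> 15
    -- iteration 2/3 --
    FD 1: (44.51,-18.436) -> (45.476,-18.178) [heading=15, draw]
    RT 30: heading 15 -> 345
    LT 45: heading 345 -> 30
    -- iteration 3/3 --
    FD 1: (45.476,-18.178) -> (46.342,-17.678) [heading=30, draw]
    RT 30: heading 30 -> 0
    LT 45: heading 0 -> 45
  ]
  -- iteration 3/3 --
  FD 20: (46.342,-17.678) -> (60.484,-3.536) [heading=45, draw]
  FD 4: (60.484,-3.536) -> (63.312,-0.707) [heading=45, draw]
  REPEAT 3 [
    -- iteration 1/3 --
    FD 1: (63.312,-0.707) -> (64.019,0) [heading=45, draw]
    RT 30: heading 45 -> 15
    LT 45: heading 15 -> 60
    -- iteration 2/3 --
    FD 1: (64.019,0) -> (64.519,0.866) [heading=60, draw]
    RT 30: heading 60 -> 30
    LT 45: heading 30 -> 75
    -- iteration 3/3 --
    FD 1: (64.519,0.866) -> (64.778,1.832) [heading=75, draw]
    RT 30: heading 75 -> 45
    LT 45: heading 45 -> 90
  ]
]
FD 4: (64.778,1.832) -> (64.778,5.832) [heading=90, draw]
RT 45: heading 90 -> 45
Final: pos=(64.778,5.832), heading=45, 16 segment(s) drawn
Segments drawn: 16

Answer: 16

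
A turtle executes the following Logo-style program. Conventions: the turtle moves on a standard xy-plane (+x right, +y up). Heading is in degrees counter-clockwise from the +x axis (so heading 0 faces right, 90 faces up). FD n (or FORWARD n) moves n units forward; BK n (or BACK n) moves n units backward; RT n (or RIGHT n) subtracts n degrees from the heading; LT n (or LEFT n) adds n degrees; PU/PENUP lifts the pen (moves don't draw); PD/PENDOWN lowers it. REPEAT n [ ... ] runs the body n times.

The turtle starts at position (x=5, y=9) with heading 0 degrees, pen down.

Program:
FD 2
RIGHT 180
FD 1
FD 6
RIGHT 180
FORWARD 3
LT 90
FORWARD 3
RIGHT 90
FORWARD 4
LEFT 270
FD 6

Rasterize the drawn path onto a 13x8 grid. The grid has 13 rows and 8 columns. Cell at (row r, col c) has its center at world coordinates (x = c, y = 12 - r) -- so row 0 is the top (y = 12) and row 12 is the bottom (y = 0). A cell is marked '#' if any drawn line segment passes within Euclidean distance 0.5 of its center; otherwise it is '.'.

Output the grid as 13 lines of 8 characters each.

Segment 0: (5,9) -> (7,9)
Segment 1: (7,9) -> (6,9)
Segment 2: (6,9) -> (0,9)
Segment 3: (0,9) -> (3,9)
Segment 4: (3,9) -> (3,12)
Segment 5: (3,12) -> (7,12)
Segment 6: (7,12) -> (7,6)

Answer: ...#####
...#...#
...#...#
########
.......#
.......#
.......#
........
........
........
........
........
........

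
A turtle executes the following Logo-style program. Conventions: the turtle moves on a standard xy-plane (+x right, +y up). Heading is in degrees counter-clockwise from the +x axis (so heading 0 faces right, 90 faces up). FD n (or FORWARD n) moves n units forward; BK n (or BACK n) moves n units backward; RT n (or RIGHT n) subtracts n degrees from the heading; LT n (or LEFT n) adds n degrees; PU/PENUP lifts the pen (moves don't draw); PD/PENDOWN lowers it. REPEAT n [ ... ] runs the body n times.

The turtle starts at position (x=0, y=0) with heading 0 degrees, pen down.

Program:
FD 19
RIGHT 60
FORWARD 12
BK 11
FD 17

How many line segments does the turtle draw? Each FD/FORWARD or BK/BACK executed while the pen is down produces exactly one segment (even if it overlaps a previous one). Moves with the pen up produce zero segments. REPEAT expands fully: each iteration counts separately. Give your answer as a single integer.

Answer: 4

Derivation:
Executing turtle program step by step:
Start: pos=(0,0), heading=0, pen down
FD 19: (0,0) -> (19,0) [heading=0, draw]
RT 60: heading 0 -> 300
FD 12: (19,0) -> (25,-10.392) [heading=300, draw]
BK 11: (25,-10.392) -> (19.5,-0.866) [heading=300, draw]
FD 17: (19.5,-0.866) -> (28,-15.588) [heading=300, draw]
Final: pos=(28,-15.588), heading=300, 4 segment(s) drawn
Segments drawn: 4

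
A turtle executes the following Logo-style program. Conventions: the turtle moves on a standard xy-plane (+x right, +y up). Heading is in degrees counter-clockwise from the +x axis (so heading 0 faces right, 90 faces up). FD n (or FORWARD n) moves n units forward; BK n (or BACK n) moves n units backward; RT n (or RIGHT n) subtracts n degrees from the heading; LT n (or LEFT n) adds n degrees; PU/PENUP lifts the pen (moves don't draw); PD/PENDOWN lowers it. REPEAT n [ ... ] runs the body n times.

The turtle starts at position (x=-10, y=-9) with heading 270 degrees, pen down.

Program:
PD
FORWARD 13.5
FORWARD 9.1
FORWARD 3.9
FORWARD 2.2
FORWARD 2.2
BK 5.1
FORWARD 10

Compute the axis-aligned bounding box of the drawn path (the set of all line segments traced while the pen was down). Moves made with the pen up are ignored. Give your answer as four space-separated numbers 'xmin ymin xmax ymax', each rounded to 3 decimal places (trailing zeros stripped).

Answer: -10 -44.8 -10 -9

Derivation:
Executing turtle program step by step:
Start: pos=(-10,-9), heading=270, pen down
PD: pen down
FD 13.5: (-10,-9) -> (-10,-22.5) [heading=270, draw]
FD 9.1: (-10,-22.5) -> (-10,-31.6) [heading=270, draw]
FD 3.9: (-10,-31.6) -> (-10,-35.5) [heading=270, draw]
FD 2.2: (-10,-35.5) -> (-10,-37.7) [heading=270, draw]
FD 2.2: (-10,-37.7) -> (-10,-39.9) [heading=270, draw]
BK 5.1: (-10,-39.9) -> (-10,-34.8) [heading=270, draw]
FD 10: (-10,-34.8) -> (-10,-44.8) [heading=270, draw]
Final: pos=(-10,-44.8), heading=270, 7 segment(s) drawn

Segment endpoints: x in {-10, -10, -10}, y in {-44.8, -39.9, -37.7, -35.5, -34.8, -31.6, -22.5, -9}
xmin=-10, ymin=-44.8, xmax=-10, ymax=-9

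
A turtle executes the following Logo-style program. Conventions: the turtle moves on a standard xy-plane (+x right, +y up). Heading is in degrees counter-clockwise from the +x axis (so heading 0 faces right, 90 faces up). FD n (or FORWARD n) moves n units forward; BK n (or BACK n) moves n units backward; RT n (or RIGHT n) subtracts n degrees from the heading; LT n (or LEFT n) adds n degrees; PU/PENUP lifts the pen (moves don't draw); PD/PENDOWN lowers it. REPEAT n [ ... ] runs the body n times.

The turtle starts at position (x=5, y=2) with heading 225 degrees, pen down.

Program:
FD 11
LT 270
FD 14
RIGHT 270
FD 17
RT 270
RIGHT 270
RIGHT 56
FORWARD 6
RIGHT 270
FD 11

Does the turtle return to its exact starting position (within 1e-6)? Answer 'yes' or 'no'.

Executing turtle program step by step:
Start: pos=(5,2), heading=225, pen down
FD 11: (5,2) -> (-2.778,-5.778) [heading=225, draw]
LT 270: heading 225 -> 135
FD 14: (-2.778,-5.778) -> (-12.678,4.121) [heading=135, draw]
RT 270: heading 135 -> 225
FD 17: (-12.678,4.121) -> (-24.698,-7.899) [heading=225, draw]
RT 270: heading 225 -> 315
RT 270: heading 315 -> 45
RT 56: heading 45 -> 349
FD 6: (-24.698,-7.899) -> (-18.809,-9.044) [heading=349, draw]
RT 270: heading 349 -> 79
FD 11: (-18.809,-9.044) -> (-16.71,1.754) [heading=79, draw]
Final: pos=(-16.71,1.754), heading=79, 5 segment(s) drawn

Start position: (5, 2)
Final position: (-16.71, 1.754)
Distance = 21.711; >= 1e-6 -> NOT closed

Answer: no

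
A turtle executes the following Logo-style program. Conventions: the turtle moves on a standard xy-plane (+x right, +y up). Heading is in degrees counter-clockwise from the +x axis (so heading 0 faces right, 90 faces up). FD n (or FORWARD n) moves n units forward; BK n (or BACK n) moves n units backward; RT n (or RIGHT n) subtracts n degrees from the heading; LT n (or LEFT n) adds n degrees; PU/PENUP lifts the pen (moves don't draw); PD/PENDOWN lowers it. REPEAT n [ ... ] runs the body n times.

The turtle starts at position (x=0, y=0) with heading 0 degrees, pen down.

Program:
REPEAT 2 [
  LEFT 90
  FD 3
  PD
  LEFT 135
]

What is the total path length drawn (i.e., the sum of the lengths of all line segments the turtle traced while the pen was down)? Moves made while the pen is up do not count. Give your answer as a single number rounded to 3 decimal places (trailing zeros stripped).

Executing turtle program step by step:
Start: pos=(0,0), heading=0, pen down
REPEAT 2 [
  -- iteration 1/2 --
  LT 90: heading 0 -> 90
  FD 3: (0,0) -> (0,3) [heading=90, draw]
  PD: pen down
  LT 135: heading 90 -> 225
  -- iteration 2/2 --
  LT 90: heading 225 -> 315
  FD 3: (0,3) -> (2.121,0.879) [heading=315, draw]
  PD: pen down
  LT 135: heading 315 -> 90
]
Final: pos=(2.121,0.879), heading=90, 2 segment(s) drawn

Segment lengths:
  seg 1: (0,0) -> (0,3), length = 3
  seg 2: (0,3) -> (2.121,0.879), length = 3
Total = 6

Answer: 6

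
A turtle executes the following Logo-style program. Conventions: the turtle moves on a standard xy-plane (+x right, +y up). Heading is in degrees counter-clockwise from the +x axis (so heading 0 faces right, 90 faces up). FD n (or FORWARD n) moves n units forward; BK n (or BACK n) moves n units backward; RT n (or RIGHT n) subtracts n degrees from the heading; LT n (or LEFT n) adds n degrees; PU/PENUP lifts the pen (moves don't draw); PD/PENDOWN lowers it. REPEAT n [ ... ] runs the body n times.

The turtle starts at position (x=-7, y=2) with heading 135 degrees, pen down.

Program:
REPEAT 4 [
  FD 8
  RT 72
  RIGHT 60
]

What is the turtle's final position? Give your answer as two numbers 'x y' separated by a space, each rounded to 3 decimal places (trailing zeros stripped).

Answer: -10.954 9.76

Derivation:
Executing turtle program step by step:
Start: pos=(-7,2), heading=135, pen down
REPEAT 4 [
  -- iteration 1/4 --
  FD 8: (-7,2) -> (-12.657,7.657) [heading=135, draw]
  RT 72: heading 135 -> 63
  RT 60: heading 63 -> 3
  -- iteration 2/4 --
  FD 8: (-12.657,7.657) -> (-4.668,8.076) [heading=3, draw]
  RT 72: heading 3 -> 291
  RT 60: heading 291 -> 231
  -- iteration 3/4 --
  FD 8: (-4.668,8.076) -> (-9.702,1.858) [heading=231, draw]
  RT 72: heading 231 -> 159
  RT 60: heading 159 -> 99
  -- iteration 4/4 --
  FD 8: (-9.702,1.858) -> (-10.954,9.76) [heading=99, draw]
  RT 72: heading 99 -> 27
  RT 60: heading 27 -> 327
]
Final: pos=(-10.954,9.76), heading=327, 4 segment(s) drawn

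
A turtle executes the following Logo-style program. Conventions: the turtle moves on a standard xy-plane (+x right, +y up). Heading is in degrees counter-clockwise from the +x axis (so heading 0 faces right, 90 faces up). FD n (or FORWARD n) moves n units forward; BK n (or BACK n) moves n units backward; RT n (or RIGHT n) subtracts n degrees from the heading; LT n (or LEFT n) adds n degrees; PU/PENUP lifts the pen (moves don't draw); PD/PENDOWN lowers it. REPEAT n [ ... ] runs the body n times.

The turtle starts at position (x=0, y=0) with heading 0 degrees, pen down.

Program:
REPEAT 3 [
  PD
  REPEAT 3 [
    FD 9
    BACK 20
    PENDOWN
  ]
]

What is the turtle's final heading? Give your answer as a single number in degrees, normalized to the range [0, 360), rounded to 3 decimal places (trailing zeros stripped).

Executing turtle program step by step:
Start: pos=(0,0), heading=0, pen down
REPEAT 3 [
  -- iteration 1/3 --
  PD: pen down
  REPEAT 3 [
    -- iteration 1/3 --
    FD 9: (0,0) -> (9,0) [heading=0, draw]
    BK 20: (9,0) -> (-11,0) [heading=0, draw]
    PD: pen down
    -- iteration 2/3 --
    FD 9: (-11,0) -> (-2,0) [heading=0, draw]
    BK 20: (-2,0) -> (-22,0) [heading=0, draw]
    PD: pen down
    -- iteration 3/3 --
    FD 9: (-22,0) -> (-13,0) [heading=0, draw]
    BK 20: (-13,0) -> (-33,0) [heading=0, draw]
    PD: pen down
  ]
  -- iteration 2/3 --
  PD: pen down
  REPEAT 3 [
    -- iteration 1/3 --
    FD 9: (-33,0) -> (-24,0) [heading=0, draw]
    BK 20: (-24,0) -> (-44,0) [heading=0, draw]
    PD: pen down
    -- iteration 2/3 --
    FD 9: (-44,0) -> (-35,0) [heading=0, draw]
    BK 20: (-35,0) -> (-55,0) [heading=0, draw]
    PD: pen down
    -- iteration 3/3 --
    FD 9: (-55,0) -> (-46,0) [heading=0, draw]
    BK 20: (-46,0) -> (-66,0) [heading=0, draw]
    PD: pen down
  ]
  -- iteration 3/3 --
  PD: pen down
  REPEAT 3 [
    -- iteration 1/3 --
    FD 9: (-66,0) -> (-57,0) [heading=0, draw]
    BK 20: (-57,0) -> (-77,0) [heading=0, draw]
    PD: pen down
    -- iteration 2/3 --
    FD 9: (-77,0) -> (-68,0) [heading=0, draw]
    BK 20: (-68,0) -> (-88,0) [heading=0, draw]
    PD: pen down
    -- iteration 3/3 --
    FD 9: (-88,0) -> (-79,0) [heading=0, draw]
    BK 20: (-79,0) -> (-99,0) [heading=0, draw]
    PD: pen down
  ]
]
Final: pos=(-99,0), heading=0, 18 segment(s) drawn

Answer: 0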